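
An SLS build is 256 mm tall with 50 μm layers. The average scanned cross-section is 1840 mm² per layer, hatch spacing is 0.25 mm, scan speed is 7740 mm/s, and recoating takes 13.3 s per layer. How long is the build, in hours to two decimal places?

20.27 hours

Layer count = ceil(256 / 0.05) = 5120.
Scan path per layer: 1840 / 0.25 → 7360 mm.
Laser time per layer = 7360 / 7740 = 0.9509 s.
Per-layer time = 0.9509 + 13.3 = 14.2509 s.
5120 layers × 14.2509 s/layer = 72964.608 s, i.e. 20.27 hours.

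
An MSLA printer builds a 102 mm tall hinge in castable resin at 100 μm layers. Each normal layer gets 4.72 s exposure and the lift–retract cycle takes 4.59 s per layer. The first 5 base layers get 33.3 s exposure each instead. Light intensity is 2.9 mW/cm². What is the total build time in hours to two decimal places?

2.68 hours

Number of layers: 102 / 0.1 → 1020 (rounded up).
Bottom layers: 5 × (33.3 + 4.59) → 189.45 s.
Normal layers = 1015 × (4.72 + 4.59) = 9449.65 s.
Sum: 189.45 + 9449.65 = 9639.1 s → 2.68 hours.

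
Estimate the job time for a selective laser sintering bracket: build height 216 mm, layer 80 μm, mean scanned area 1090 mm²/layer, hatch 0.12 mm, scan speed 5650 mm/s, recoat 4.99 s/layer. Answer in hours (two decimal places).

4.95 hours

Number of layers: 216 / 0.08 → 2700 (rounded up).
Hatch length per layer = 1090 / 0.12, so 9083.3 mm.
Per-layer scan time: 9083.3 / 5650 → 1.6077 s.
Layer cycle = 1.6077 + 4.99, so 6.5977 s.
Total: 2700 × 6.5977 s = 17813.79 s → 4.95 hours.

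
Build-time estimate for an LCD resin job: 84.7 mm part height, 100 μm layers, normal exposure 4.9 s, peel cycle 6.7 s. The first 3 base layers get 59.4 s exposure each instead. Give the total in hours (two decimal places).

Layers = ⌈84.7/0.1⌉ = 847.
Burn-in layers = 3 × (59.4 + 6.7) = 198.3 s.
Regular layers = 844 × (4.9 + 6.7), so 9790.4 s.
Total = 198.3 + 9790.4 = 9988.7 s = 2.77 hours.

2.77 hours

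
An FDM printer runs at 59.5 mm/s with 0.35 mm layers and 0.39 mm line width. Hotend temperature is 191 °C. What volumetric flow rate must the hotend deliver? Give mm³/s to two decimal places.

8.12

Extrusion cross-section = 0.35 × 0.39, so 0.1365 mm².
Volumetric flow = 59.5 × 0.1365 = 8.12 mm³/s.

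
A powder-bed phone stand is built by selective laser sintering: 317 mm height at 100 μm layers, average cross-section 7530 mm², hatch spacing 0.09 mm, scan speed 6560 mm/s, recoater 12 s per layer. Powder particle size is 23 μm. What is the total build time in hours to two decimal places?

21.80 hours

Layer count = ceil(317 / 0.1) = 3170.
Scan path per layer = 7530 / 0.09 = 83666.7 mm.
Per-layer scan time: 83666.7 / 6560 → 12.7541 s.
Layer cycle = 12.7541 + 12, so 24.7541 s.
Total: 3170 × 24.7541 s = 78470.497 s → 21.80 hours.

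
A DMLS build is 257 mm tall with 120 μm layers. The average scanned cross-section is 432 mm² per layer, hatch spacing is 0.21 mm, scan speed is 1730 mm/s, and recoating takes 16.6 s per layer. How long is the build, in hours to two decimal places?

Layers = ⌈257/0.12⌉ = 2142.
Hatch length per layer = 432 / 0.21 = 2057.1 mm.
Per-layer scan time = 2057.1 / 1730, so 1.1891 s.
Per-layer time = 1.1891 + 16.6 = 17.7891 s.
2142 layers × 17.7891 s/layer = 38104.2522 s, i.e. 10.58 hours.

10.58 hours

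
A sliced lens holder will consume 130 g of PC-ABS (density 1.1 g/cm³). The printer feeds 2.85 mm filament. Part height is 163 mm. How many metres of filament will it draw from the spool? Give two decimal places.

Volume = 130 g / 1.1 g·cm⁻³ = 118.1818 cm³ = 118181.8 mm³.
A = π r² = π × 1.425² = 6.3794 mm².
L = V/A = 118181.8/6.3794 = 18525.54 mm → 18.53 m.

18.53 m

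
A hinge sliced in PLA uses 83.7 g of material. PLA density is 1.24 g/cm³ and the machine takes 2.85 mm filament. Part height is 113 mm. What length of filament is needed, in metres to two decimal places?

10.58 m

Volume = 83.7 g / 1.24 g·cm⁻³ = 67.5 cm³ = 67500 mm³.
Filament cross-section = π × (2.85/2)² = 6.3794 mm².
Length = 67500 / 6.3794 = 10580.93 mm = 10.58 m.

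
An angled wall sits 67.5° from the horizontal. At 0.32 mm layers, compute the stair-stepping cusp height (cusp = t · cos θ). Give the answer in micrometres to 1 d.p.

h_c = t·cos θ = 0.32 × 0.3827 = 0.122464 mm (122.5 μm).

122.5 μm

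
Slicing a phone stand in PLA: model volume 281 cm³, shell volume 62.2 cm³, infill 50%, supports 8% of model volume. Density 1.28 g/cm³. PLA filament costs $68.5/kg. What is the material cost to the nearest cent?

Infill region = 281 − 62.2, so 218.8 cm³.
Deposited infill = 0.50 × 218.8, so 109.4 cm³.
Support = 0.08 × 281, so 22.48 cm³.
Total extruded = 62.2 + 109.4 + 22.48 = 194.08 cm³.
Mass = 194.08 × 1.28, so 248.4224 g.
At $68.5/kg: 248.4224/1000 × 68.5 = $17.02.

$17.02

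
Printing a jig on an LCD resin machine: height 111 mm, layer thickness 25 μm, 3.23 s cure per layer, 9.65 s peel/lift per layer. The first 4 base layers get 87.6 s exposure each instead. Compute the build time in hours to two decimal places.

15.98 hours

Layers = ⌈111/0.025⌉ = 4440.
Base layers = 4 × (87.6 + 9.65) = 389 s.
Normal layers = 4436 × (3.23 + 9.65), so 57135.68 s.
Sum: 389 + 57135.68 = 57524.68 s → 15.98 hours.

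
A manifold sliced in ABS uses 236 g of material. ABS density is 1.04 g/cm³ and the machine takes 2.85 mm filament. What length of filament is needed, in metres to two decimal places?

35.57 m

Extruded volume: 236/1.04 = 226.9231 cm³ (226923.1 mm³).
Filament cross-section = π × (2.85/2)² = 6.3794 mm².
Length = 226923.1 / 6.3794 = 35571.23 mm = 35.57 m.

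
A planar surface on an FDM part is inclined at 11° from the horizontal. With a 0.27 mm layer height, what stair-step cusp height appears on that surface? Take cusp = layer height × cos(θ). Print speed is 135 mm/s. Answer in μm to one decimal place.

265.0 μm

Cusp = layer height × cos(11°) = 0.27 × 0.9816 = 0.265032 mm = 265.0 μm.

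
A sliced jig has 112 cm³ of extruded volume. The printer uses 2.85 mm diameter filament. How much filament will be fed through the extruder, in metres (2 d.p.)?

17.56 m

Cross-section of 2.85 mm filament: π·(2.85/2)² = 6.3794 mm².
Length = 112 cm³ / 6.3794 mm² = 112000 / 6.3794 = 17556.51 mm = 17.56 m.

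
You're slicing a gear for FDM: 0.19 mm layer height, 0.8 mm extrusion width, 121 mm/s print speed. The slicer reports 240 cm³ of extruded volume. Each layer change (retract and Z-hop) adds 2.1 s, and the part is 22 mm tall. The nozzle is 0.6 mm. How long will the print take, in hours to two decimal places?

3.69 hours

Bead cross-section = 0.19 × 0.8, so 0.152 mm².
Path length: 240000 mm³ / 0.152 mm² → 1578947.4 mm.
Time extruding = 1578947.4 / 121, so 13049.2 s.
Layers = ⌈22/0.19⌉ = 116.
Z-hop total: 116 × 2.1 → 243.6 s.
Altogether 13049.2 + 243.6 = 13292.8 s, i.e. 3.69 hours.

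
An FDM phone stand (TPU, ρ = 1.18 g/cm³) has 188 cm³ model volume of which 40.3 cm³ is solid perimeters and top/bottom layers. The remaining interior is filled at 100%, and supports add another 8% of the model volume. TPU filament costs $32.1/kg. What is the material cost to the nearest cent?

Volume inside the shell = 188 − 40.3 = 147.7 cm³.
Deposited infill = 1.00 × 147.7 = 147.7 cm³.
Support = 0.08 × 188 = 15.04 cm³.
Deposited volume: 40.3 + 147.7 + 15.04 → 203.04 cm³.
Mass: 203.04 × 1.18 → 239.5872 g.
Cost = 239.5872 g / 1000 × $32.1/kg = $7.69.

$7.69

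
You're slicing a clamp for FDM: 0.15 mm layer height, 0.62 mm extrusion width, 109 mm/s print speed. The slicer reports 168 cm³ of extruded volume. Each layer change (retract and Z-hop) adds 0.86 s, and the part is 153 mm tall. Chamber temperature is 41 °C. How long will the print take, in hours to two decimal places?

4.85 hours

Bead cross-section = 0.15 × 0.62, so 0.093 mm².
Toolpath length = 168 cm³ / 0.093 mm² = 168000 / 0.093 = 1806451.6 mm.
Time extruding: 1806451.6 / 109 → 16573 s.
Number of layers: 153 / 0.15 → 1020 (rounded up).
Z-hop total: 1020 × 0.86 → 877.2 s.
Altogether 16573 + 877.2 = 17450.2 s, i.e. 4.85 hours.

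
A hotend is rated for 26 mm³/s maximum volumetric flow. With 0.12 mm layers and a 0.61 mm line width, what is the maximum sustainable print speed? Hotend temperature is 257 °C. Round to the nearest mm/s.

A = 0.12 × 0.61, so 0.0732 mm².
Max speed = 26 / 0.0732 = 355.19 ≈ 355 mm/s.

355 mm/s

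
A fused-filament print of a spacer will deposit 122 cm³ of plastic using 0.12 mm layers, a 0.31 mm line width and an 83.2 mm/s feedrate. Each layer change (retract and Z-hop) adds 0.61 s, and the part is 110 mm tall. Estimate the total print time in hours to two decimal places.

11.10 hours

Extrusion cross-section = 0.12 × 0.31, so 0.0372 mm².
Toolpath length = 122 cm³ / 0.0372 mm² = 122000 / 0.0372 = 3279569.9 mm.
Extrusion time = 3279569.9 / 83.2 = 39417.9 s.
Number of layers: 110 / 0.12 → 917 (rounded up).
Non-print overhead = 917 × 0.61 = 559.37 s.
Total = 39417.9 + 559.37 = 39977.27 s = 11.10 hours.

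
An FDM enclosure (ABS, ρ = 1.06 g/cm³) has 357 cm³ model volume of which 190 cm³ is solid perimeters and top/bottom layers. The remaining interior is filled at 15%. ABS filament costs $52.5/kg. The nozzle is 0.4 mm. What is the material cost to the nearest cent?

Interior volume = 357 − 190, so 167 cm³.
Infill deposited: 0.15 × 167 → 25.05 cm³.
Total extruded = 190 + 25.05, so 215.05 cm³.
Mass: 215.05 × 1.06 → 227.953 g.
Cost = 227.953 g / 1000 × $52.5/kg = $11.97.

$11.97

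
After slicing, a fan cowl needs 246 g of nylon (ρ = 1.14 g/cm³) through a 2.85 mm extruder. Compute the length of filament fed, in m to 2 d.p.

Extruded volume: 246/1.14 = 215.7895 cm³ (215789.5 mm³).
Filament cross-section = π × (2.85/2)² = 6.3794 mm².
Length = 215789.5 / 6.3794 = 33825.99 mm = 33.83 m.

33.83 m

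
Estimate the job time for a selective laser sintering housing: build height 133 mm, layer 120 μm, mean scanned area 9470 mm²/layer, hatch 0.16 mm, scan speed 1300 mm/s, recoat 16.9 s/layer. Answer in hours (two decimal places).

19.23 hours

Layer count = ceil(133 / 0.12) = 1109.
Hatch length per layer: 9470 / 0.16 → 59187.5 mm.
Scan time per layer = 59187.5 / 1300, so 45.5288 s.
Time per layer = 45.5288 + 16.9 = 62.4288 s.
Total: 1109 × 62.4288 s = 69233.5392 s → 19.23 hours.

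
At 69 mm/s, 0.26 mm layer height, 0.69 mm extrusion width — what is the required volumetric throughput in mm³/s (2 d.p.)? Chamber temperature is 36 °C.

A = 0.26 × 0.69, so 0.1794 mm².
Q = v·A = 69 × 0.1794 = 12.38 mm³/s.

12.38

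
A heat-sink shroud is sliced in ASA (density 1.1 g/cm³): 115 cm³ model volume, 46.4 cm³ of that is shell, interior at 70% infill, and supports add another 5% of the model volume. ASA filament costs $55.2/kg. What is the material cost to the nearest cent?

$6.08

Interior volume = 115 − 46.4 = 68.6 cm³.
Deposited infill: 0.70 × 68.6 → 48.02 cm³.
Support: 0.05 × 115 → 5.75 cm³.
Total printed volume = 46.4 + 48.02 + 5.75, so 100.17 cm³.
Mass = 100.17 × 1.1, so 110.187 g.
At $55.2/kg: 110.187/1000 × 55.2 = $6.08.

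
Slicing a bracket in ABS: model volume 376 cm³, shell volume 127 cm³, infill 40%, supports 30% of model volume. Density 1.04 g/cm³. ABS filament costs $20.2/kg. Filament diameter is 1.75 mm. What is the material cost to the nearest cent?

Volume inside the shell: 376 − 127 → 249 cm³.
Deposited infill = 0.40 × 249 = 99.6 cm³.
Support = 0.30 × 376, so 112.8 cm³.
Total extruded = 127 + 99.6 + 112.8, so 339.4 cm³.
Mass = 339.4 × 1.04, so 352.976 g.
Cost = 352.976 g / 1000 × $20.2/kg = $7.13.

$7.13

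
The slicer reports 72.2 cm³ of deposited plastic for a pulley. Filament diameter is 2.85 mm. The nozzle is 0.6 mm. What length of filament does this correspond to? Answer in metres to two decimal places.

11.32 m

Filament cross-section = π × (2.85/2)² = 6.3794 mm².
L = 72200 mm³ / 6.3794 mm² = 11317.68 mm, i.e. 11.32 m.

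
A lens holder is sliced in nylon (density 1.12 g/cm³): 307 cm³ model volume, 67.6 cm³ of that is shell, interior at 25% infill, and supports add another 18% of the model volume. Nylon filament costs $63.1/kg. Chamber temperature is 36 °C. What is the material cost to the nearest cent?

$12.91

Volume inside the shell = 307 − 67.6, so 239.4 cm³.
Infill deposited: 0.25 × 239.4 → 59.85 cm³.
Support = 0.18 × 307 = 55.26 cm³.
Deposited volume = 67.6 + 59.85 + 55.26 = 182.71 cm³.
Mass = 182.71 × 1.12 = 204.6352 g.
At $63.1/kg: 204.6352/1000 × 63.1 = $12.91.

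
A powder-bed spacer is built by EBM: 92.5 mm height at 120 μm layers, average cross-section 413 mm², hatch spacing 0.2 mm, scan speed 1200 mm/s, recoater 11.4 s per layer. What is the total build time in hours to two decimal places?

Layer count = ceil(92.5 / 0.12) = 771.
Scan path per layer = 413 / 0.2, so 2065 mm.
Per-layer scan time = 2065 / 1200, so 1.7208 s.
Time per layer = 1.7208 + 11.4 = 13.1208 s.
771 layers × 13.1208 s/layer = 10116.1368 s, i.e. 2.81 hours.

2.81 hours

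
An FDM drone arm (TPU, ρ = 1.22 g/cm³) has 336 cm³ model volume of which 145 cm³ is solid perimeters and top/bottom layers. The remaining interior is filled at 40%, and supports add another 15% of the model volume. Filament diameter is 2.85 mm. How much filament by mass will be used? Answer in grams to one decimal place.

Infill region: 336 − 145 → 191 cm³.
Infill volume = 0.40 × 191, so 76.4 cm³.
Support: 0.15 × 336 → 50.4 cm³.
Total extruded = 145 + 76.4 + 50.4, so 271.8 cm³.
Mass = 271.8 × 1.22 = 331.596 g.

331.6 g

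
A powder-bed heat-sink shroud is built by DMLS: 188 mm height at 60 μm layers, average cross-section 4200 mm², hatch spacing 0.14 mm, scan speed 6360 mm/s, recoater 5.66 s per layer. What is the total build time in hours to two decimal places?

Number of layers: 188 / 0.06 → 3134 (rounded up).
Scan path per layer = 4200 / 0.14 = 30000 mm.
Per-layer scan time = 30000 / 6360 = 4.717 s.
Layer cycle = 4.717 + 5.66, so 10.377 s.
Build time = 3134 × 10.377 = 32521.518 s = 9.03 hours.

9.03 hours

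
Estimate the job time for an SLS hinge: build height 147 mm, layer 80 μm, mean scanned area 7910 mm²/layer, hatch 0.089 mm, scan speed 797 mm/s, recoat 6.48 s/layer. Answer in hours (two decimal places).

Number of layers: 147 / 0.08 → 1838 (rounded up).
Per-layer scan distance: 7910 / 0.089 → 88876.4 mm.
Scan time per layer = 88876.4 / 797 = 111.5137 s.
Layer cycle: 111.5137 + 6.48 → 117.9937 s.
1838 layers × 117.9937 s/layer = 216872.4206 s, i.e. 60.24 hours.

60.24 hours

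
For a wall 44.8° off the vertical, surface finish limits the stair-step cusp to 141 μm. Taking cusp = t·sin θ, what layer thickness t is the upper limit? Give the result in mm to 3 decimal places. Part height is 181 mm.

sin(44.8°) = 0.7046; t_max = 0.141/0.7046 = 0.200 mm.

0.200 mm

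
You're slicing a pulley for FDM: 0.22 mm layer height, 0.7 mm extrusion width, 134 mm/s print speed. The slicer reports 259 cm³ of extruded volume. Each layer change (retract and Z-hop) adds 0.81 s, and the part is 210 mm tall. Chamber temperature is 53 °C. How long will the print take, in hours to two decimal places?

Extrusion cross-section: 0.22 × 0.7 → 0.154 mm².
Total extruded path = 259000/0.154 = 1681818.2 mm.
Extrusion time = 1681818.2 / 134, so 12550.9 s.
Layer count = ceil(210 / 0.22) = 955.
Non-print overhead = 955 × 0.81 = 773.55 s.
Altogether 12550.9 + 773.55 = 13324.45 s, i.e. 3.70 hours.

3.70 hours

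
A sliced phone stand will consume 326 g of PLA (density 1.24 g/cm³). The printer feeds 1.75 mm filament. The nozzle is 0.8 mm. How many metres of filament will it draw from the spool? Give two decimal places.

109.30 m

Extruded volume: 326/1.24 = 262.9032 cm³ (262903.2 mm³).
Filament cross-section = π × (1.75/2)² = 2.4053 mm².
Length = 262903.2 / 2.4053 = 109301.63 mm = 109.30 m.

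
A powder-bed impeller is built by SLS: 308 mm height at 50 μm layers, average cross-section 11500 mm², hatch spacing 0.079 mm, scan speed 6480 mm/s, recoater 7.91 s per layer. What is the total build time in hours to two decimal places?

Layer count = ceil(308 / 0.05) = 6160.
Hatch length per layer: 11500 / 0.079 → 145569.6 mm.
Per-layer scan time = 145569.6 / 6480, so 22.4644 s.
Time per layer = 22.4644 + 7.91 = 30.3744 s.
Total: 6160 × 30.3744 s = 187106.304 s → 51.97 hours.

51.97 hours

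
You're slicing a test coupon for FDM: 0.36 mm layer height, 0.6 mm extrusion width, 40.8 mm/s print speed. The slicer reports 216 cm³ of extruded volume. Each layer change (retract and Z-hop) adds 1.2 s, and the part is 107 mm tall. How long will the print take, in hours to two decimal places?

6.91 hours

Bead cross-section = 0.36 × 0.6 = 0.216 mm².
Toolpath length = 216 cm³ / 0.216 mm² = 216000 / 0.216 = 1000000 mm.
Print-move time = 1000000 / 40.8 = 24509.8 s.
Layers = ⌈107/0.36⌉ = 298.
Z-hop total = 298 × 1.2, so 357.6 s.
Total = 24509.8 + 357.6 = 24867.4 s = 6.91 hours.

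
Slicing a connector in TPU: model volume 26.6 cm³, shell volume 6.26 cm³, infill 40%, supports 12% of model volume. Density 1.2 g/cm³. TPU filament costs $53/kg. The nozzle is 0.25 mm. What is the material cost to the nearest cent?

$1.12

Infill region = 26.6 − 6.26, so 20.34 cm³.
Infill deposited = 0.40 × 20.34 = 8.136 cm³.
Support = 0.12 × 26.6, so 3.192 cm³.
Total printed volume = 6.26 + 8.136 + 3.192 = 17.588 cm³.
Mass: 17.588 × 1.2 → 21.1056 g.
Cost = 21.1056 g / 1000 × $53/kg = $1.12.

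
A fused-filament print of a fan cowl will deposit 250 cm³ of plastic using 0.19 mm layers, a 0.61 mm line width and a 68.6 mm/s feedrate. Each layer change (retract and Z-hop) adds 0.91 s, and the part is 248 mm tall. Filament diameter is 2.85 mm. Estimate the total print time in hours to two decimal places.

Bead cross-section: 0.19 × 0.61 → 0.1159 mm².
Total extruded path = 250000/0.1159 = 2157031.9 mm.
Extrusion time: 2157031.9 / 68.6 → 31443.6 s.
Layer count = ceil(248 / 0.19) = 1306.
Z-hop total = 1306 × 0.91 = 1188.46 s.
Total = 31443.6 + 1188.46 = 32632.06 s = 9.06 hours.

9.06 hours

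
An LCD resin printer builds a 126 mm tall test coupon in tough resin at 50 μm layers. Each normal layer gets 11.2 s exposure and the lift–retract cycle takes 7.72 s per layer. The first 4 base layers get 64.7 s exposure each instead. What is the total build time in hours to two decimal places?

Layer count = ceil(126 / 0.05) = 2520.
Burn-in layers: 4 × (64.7 + 7.72) → 289.68 s.
Regular layers = 2516 × (11.2 + 7.72) = 47602.72 s.
Total = 289.68 + 47602.72 = 47892.4 s = 13.30 hours.

13.30 hours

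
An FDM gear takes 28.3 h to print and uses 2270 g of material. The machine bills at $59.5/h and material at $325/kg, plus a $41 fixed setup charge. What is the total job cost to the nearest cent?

$2462.60

Machine cost = 59.5 × 28.3, so $1683.85.
Material charge = 325 × 2270/1000, so $737.75.
Adding setup: 1683.85 + 737.75 + 41 → $2462.60.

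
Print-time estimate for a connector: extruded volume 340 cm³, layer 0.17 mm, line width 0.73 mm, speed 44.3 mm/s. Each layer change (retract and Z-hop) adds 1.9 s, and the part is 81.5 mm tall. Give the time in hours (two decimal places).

Line area = 0.17 × 0.73, so 0.1241 mm².
Toolpath length = 340 cm³ / 0.1241 mm² = 340000 / 0.1241 = 2739726 mm.
Extrusion time: 2739726 / 44.3 → 61844.8 s.
Layers = ⌈81.5/0.17⌉ = 480.
Z-hop total = 480 × 1.9 = 912 s.
Total = 61844.8 + 912 = 62756.8 s = 17.43 hours.

17.43 hours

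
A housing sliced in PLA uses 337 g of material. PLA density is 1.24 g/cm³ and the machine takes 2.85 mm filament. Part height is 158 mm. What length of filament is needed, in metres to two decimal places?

Extruded volume: 337/1.24 = 271.7742 cm³ (271774.2 mm³).
Cross-section of 2.85 mm filament: π·(2.85/2)² = 6.3794 mm².
Length = 271774.2 / 6.3794 = 42601.84 mm = 42.60 m.

42.60 m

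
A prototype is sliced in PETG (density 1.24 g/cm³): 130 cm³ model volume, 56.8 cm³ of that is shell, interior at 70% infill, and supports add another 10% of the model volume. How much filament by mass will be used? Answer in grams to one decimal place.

Interior volume = 130 − 56.8 = 73.2 cm³.
Infill volume = 0.70 × 73.2, so 51.24 cm³.
Support = 0.10 × 130 = 13 cm³.
Total extruded = 56.8 + 51.24 + 13, so 121.04 cm³.
Mass = 121.04 × 1.24, so 150.0896 g.

150.1 g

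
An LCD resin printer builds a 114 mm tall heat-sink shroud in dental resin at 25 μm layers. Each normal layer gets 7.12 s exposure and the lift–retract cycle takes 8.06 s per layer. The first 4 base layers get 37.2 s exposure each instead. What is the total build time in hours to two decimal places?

19.26 hours

Layer count = ceil(114 / 0.025) = 4560.
Base layers: 4 × (37.2 + 8.06) → 181.04 s.
Normal layers = 4556 × (7.12 + 8.06) = 69160.08 s.
Sum: 181.04 + 69160.08 = 69341.12 s → 19.26 hours.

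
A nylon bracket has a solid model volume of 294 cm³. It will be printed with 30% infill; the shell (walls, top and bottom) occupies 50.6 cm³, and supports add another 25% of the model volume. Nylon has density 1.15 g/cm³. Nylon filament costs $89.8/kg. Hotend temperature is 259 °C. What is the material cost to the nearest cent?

$20.36

Interior volume: 294 − 50.6 → 243.4 cm³.
Infill volume: 0.30 × 243.4 → 73.02 cm³.
Support = 0.25 × 294 = 73.5 cm³.
Deposited volume = 50.6 + 73.02 + 73.5, so 197.12 cm³.
Mass = 197.12 × 1.15, so 226.688 g.
Cost = 226.688 g / 1000 × $89.8/kg = $20.36.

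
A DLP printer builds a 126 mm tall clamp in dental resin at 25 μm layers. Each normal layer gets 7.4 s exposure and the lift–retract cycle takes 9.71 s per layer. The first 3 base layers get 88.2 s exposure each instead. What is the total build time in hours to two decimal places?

Layer count = ceil(126 / 0.025) = 5040.
Bottom layers = 3 × (88.2 + 9.71) = 293.73 s.
Normal layers = 5037 × (7.4 + 9.71), so 86183.07 s.
Sum: 293.73 + 86183.07 = 86476.8 s → 24.02 hours.

24.02 hours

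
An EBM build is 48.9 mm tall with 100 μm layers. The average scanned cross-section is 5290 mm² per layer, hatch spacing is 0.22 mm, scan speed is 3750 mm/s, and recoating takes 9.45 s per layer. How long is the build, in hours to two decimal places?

Layer count = ceil(48.9 / 0.1) = 489.
Scan path per layer: 5290 / 0.22 → 24045.5 mm.
Beam time per layer = 24045.5 / 3750, so 6.4121 s.
Per-layer time = 6.4121 + 9.45 = 15.8621 s.
Build time = 489 × 15.8621 = 7756.5669 s = 2.15 hours.

2.15 hours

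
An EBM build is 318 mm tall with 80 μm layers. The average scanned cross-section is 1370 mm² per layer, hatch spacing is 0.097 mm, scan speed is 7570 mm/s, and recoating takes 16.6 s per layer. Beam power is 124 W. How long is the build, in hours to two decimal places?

20.39 hours

Number of layers: 318 / 0.08 → 3975 (rounded up).
Hatch length per layer: 1370 / 0.097 → 14123.7 mm.
Scan time per layer = 14123.7 / 7570, so 1.8657 s.
Layer cycle: 1.8657 + 16.6 → 18.4657 s.
Total: 3975 × 18.4657 s = 73401.1575 s → 20.39 hours.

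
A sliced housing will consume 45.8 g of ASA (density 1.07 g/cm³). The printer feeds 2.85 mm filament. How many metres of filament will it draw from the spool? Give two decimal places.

6.71 m

Volume = 45.8 g / 1.07 g·cm⁻³ = 42.8037 cm³ = 42803.7 mm³.
Cross-section of 2.85 mm filament: π·(2.85/2)² = 6.3794 mm².
L = V/A = 42803.7/6.3794 = 6709.67 mm → 6.71 m.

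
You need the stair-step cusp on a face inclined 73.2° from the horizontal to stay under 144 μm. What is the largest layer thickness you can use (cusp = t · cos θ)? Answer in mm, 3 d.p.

0.498 mm

Layer height = cusp / cos(73.2°) = 0.144 / 0.2890 = 0.498 mm.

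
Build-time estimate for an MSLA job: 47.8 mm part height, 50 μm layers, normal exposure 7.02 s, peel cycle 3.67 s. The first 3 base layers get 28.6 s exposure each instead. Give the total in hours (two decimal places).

2.86 hours

Layers = ⌈47.8/0.05⌉ = 956.
Burn-in layers = 3 × (28.6 + 3.67), so 96.81 s.
Remaining layers: 953 × (7.02 + 3.67) → 10187.57 s.
Sum: 96.81 + 10187.57 = 10284.38 s → 2.86 hours.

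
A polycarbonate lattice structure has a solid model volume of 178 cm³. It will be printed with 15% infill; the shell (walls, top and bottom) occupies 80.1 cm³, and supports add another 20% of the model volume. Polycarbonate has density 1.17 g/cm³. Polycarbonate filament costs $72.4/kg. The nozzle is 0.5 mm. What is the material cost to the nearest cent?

$11.04

Volume inside the shell = 178 − 80.1, so 97.9 cm³.
Infill deposited = 0.15 × 97.9, so 14.685 cm³.
Support: 0.20 × 178 → 35.6 cm³.
Deposited volume = 80.1 + 14.685 + 35.6, so 130.385 cm³.
Mass = 130.385 × 1.17 = 152.55045 g.
Cost = 152.55045 g / 1000 × $72.4/kg = $11.04.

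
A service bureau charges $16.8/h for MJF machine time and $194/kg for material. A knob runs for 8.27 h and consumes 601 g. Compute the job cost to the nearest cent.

$255.53

Machine-time cost = 16.8 × 8.27 = $138.936.
Material cost = 194 × 601/1000 = $116.594.
Job cost: 138.936 + 116.594 = $255.53.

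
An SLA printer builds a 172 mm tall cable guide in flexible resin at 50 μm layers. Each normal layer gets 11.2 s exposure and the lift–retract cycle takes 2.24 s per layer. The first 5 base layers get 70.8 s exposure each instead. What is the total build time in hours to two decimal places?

12.93 hours

Layer count = ceil(172 / 0.05) = 3440.
Burn-in layers = 5 × (70.8 + 2.24), so 365.2 s.
Normal layers = 3435 × (11.2 + 2.24), so 46166.4 s.
Total = 365.2 + 46166.4 = 46531.6 s = 12.93 hours.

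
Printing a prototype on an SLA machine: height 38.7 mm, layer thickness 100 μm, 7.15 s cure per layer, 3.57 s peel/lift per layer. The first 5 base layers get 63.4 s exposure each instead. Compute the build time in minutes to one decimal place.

Layers = ⌈38.7/0.1⌉ = 387.
Burn-in layers = 5 × (63.4 + 3.57), so 334.85 s.
Regular layers = 382 × (7.15 + 3.57), so 4095.04 s.
Total = 334.85 + 4095.04 = 4429.89 s = 73.8 minutes.

73.8 minutes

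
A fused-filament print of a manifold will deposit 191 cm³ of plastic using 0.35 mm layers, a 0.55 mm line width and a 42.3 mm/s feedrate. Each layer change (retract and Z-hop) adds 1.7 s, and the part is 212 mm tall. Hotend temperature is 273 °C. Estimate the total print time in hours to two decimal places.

6.80 hours

Line area = 0.35 × 0.55 = 0.1925 mm².
Path length: 191000 mm³ / 0.1925 mm² → 992207.8 mm.
Extrusion time: 992207.8 / 42.3 → 23456.4 s.
Layer count = ceil(212 / 0.35) = 606.
Z-hop total = 606 × 1.7 = 1030.2 s.
Altogether 23456.4 + 1030.2 = 24486.6 s, i.e. 6.80 hours.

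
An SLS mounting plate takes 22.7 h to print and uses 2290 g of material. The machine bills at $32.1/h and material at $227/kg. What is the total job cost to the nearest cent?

$1248.50

Machine cost = 32.1 × 22.7, so $728.67.
Material cost = 227 × 2290/1000 = $519.83.
Job cost: 728.67 + 519.83 = $1248.50.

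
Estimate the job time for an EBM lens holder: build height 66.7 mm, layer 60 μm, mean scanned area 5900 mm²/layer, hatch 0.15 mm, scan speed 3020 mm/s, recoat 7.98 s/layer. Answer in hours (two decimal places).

Layer count = ceil(66.7 / 0.06) = 1112.
Hatch length per layer = 5900 / 0.15 = 39333.3 mm.
Per-layer scan time = 39333.3 / 3020 = 13.0243 s.
Per-layer time: 13.0243 + 7.98 → 21.0043 s.
1112 layers × 21.0043 s/layer = 23356.7816 s, i.e. 6.49 hours.

6.49 hours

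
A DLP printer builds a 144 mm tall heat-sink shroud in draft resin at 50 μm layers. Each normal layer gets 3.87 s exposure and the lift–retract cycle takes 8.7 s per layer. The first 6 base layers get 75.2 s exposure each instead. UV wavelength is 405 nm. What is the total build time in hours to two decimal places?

10.17 hours

Layer count = ceil(144 / 0.05) = 2880.
Burn-in layers = 6 × (75.2 + 8.7) = 503.4 s.
Regular layers = 2874 × (3.87 + 8.7) = 36126.18 s.
Total = 503.4 + 36126.18 = 36629.58 s = 10.17 hours.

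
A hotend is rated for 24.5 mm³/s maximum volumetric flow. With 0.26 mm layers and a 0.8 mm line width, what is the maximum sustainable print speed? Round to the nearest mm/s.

118 mm/s

A = 0.26 × 0.8, so 0.208 mm².
v_max = Q/A = 24.5/0.208 = 117.79 mm/s → 118 mm/s.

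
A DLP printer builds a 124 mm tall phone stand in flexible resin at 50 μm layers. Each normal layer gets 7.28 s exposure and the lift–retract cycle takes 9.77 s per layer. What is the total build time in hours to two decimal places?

11.75 hours

Number of layers: 124 / 0.05 → 2480 (rounded up).
Each layer takes: 7.28 + 9.77 → 17.05 s.
Build time: 2480 × 17.05 s = 42284 s, i.e. 11.75 hours.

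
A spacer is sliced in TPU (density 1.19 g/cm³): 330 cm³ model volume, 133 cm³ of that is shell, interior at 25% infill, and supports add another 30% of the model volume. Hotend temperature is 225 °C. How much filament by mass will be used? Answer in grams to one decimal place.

Infill region = 330 − 133 = 197 cm³.
Infill deposited: 0.25 × 197 → 49.25 cm³.
Support: 0.30 × 330 → 99 cm³.
Deposited volume = 133 + 49.25 + 99, so 281.25 cm³.
Mass: 281.25 × 1.19 → 334.6875 g.

334.7 g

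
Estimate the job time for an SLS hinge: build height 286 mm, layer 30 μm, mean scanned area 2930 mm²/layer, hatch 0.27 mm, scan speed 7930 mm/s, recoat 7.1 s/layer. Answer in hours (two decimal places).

Number of layers: 286 / 0.03 → 9534 (rounded up).
Per-layer scan distance = 2930 / 0.27 = 10851.9 mm.
Laser time per layer: 10851.9 / 7930 → 1.3685 s.
Layer cycle = 1.3685 + 7.1 = 8.4685 s.
9534 layers × 8.4685 s/layer = 80738.679 s, i.e. 22.43 hours.

22.43 hours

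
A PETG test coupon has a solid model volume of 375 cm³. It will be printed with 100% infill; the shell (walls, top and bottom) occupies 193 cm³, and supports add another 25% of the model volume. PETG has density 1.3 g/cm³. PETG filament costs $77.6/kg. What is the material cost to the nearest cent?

Interior volume: 375 − 193 → 182 cm³.
Deposited infill = 1.00 × 182 = 182 cm³.
Support = 0.25 × 375, so 93.75 cm³.
Total extruded: 193 + 182 + 93.75 → 468.75 cm³.
Mass = 468.75 × 1.3 = 609.375 g.
At $77.6/kg: 609.375/1000 × 77.6 = $47.29.

$47.29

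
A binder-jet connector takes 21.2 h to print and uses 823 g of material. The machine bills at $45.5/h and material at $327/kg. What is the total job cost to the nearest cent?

$1233.72

Machine-time cost = 45.5 × 21.2 = $964.60.
Feedstock cost = 327 × 823/1000 = $269.121.
Job cost: 964.60 + 269.121 = 1233.721 ≈ $1233.72.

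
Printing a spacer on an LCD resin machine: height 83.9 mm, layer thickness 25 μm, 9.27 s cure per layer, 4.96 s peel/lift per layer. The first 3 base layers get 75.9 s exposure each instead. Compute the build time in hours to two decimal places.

Layers = ⌈83.9/0.025⌉ = 3356.
Burn-in layers = 3 × (75.9 + 4.96) = 242.58 s.
Remaining layers = 3353 × (9.27 + 4.96) = 47713.19 s.
Sum: 242.58 + 47713.19 = 47955.77 s → 13.32 hours.

13.32 hours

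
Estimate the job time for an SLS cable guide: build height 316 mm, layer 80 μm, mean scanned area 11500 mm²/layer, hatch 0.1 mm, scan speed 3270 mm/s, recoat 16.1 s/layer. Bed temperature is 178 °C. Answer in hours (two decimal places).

56.25 hours

Layers = ⌈316/0.08⌉ = 3950.
Hatch length per layer: 11500 / 0.1 → 115000 mm.
Laser time per layer = 115000 / 3270 = 35.1682 s.
Time per layer = 35.1682 + 16.1, so 51.2682 s.
Build time = 3950 × 51.2682 = 202509.39 s = 56.25 hours.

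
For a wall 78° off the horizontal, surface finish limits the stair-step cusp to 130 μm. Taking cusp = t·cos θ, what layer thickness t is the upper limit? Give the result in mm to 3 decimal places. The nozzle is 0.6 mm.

0.625 mm

Layer height = cusp / cos(78°) = 0.13 / 0.2079 = 0.625 mm.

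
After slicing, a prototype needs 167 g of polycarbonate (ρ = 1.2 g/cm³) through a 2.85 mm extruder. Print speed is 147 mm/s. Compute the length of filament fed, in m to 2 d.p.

Volume = 167 g / 1.2 g·cm⁻³ = 139.1667 cm³ = 139166.7 mm³.
A = π r² = π × 1.425² = 6.3794 mm².
L = V/A = 139166.7/6.3794 = 21815.01 mm → 21.82 m.

21.82 m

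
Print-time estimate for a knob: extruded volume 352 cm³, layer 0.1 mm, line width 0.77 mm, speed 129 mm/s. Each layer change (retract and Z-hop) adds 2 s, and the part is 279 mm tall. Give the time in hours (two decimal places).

11.39 hours

Bead cross-section: 0.1 × 0.77 → 0.077 mm².
Total extruded path = 352000/0.077 = 4571428.6 mm.
Print-move time: 4571428.6 / 129 → 35437.4 s.
Number of layers: 279 / 0.1 → 2790 (rounded up).
Z-hop total = 2790 × 2 = 5580 s.
Total = 35437.4 + 5580 = 41017.4 s = 11.39 hours.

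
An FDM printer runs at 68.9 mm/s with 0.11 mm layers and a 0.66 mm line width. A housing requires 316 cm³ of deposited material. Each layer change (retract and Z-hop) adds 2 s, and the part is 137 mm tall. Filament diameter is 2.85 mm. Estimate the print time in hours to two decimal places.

Bead cross-section: 0.11 × 0.66 → 0.0726 mm².
Toolpath length = 316 cm³ / 0.0726 mm² = 316000 / 0.0726 = 4352617.1 mm.
Print-move time = 4352617.1 / 68.9 = 63173 s.
Layers = ⌈137/0.11⌉ = 1246.
Non-print overhead: 1246 × 2 → 2492 s.
Total = 63173 + 2492 = 65665 s = 18.24 hours.

18.24 hours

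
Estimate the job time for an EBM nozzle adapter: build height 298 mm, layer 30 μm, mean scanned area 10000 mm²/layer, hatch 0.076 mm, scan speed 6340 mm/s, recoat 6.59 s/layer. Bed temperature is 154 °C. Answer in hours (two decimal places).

Number of layers: 298 / 0.03 → 9934 (rounded up).
Scan path per layer = 10000 / 0.076, so 131578.9 mm.
Beam time per layer = 131578.9 / 6340, so 20.7538 s.
Time per layer: 20.7538 + 6.59 → 27.3438 s.
9934 layers × 27.3438 s/layer = 271633.3092 s, i.e. 75.45 hours.

75.45 hours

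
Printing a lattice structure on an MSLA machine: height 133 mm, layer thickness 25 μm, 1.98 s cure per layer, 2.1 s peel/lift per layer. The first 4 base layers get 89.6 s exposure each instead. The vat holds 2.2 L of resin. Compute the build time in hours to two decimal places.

6.13 hours

Number of layers: 133 / 0.025 → 5320 (rounded up).
Burn-in layers = 4 × (89.6 + 2.1), so 366.8 s.
Normal layers: 5316 × (1.98 + 2.1) → 21689.28 s.
Sum: 366.8 + 21689.28 = 22056.08 s → 6.13 hours.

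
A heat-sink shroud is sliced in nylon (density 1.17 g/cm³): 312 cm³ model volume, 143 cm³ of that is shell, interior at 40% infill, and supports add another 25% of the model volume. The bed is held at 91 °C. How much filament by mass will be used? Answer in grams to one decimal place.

337.7 g

Interior volume = 312 − 143 = 169 cm³.
Infill volume = 0.40 × 169, so 67.6 cm³.
Support = 0.25 × 312, so 78 cm³.
Total extruded = 143 + 67.6 + 78, so 288.6 cm³.
Mass = 288.6 × 1.17 = 337.662 g.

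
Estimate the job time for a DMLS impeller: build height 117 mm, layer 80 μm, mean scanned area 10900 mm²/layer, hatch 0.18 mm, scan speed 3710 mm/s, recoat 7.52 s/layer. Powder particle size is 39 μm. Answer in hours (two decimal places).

Layer count = ceil(117 / 0.08) = 1463.
Scan path per layer = 10900 / 0.18, so 60555.6 mm.
Scan time per layer = 60555.6 / 3710, so 16.3223 s.
Per-layer time: 16.3223 + 7.52 → 23.8423 s.
Build time = 1463 × 23.8423 = 34881.2849 s = 9.69 hours.

9.69 hours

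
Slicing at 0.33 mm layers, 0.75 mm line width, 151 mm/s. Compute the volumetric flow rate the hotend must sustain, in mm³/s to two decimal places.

37.37

A = 0.33 × 0.75, so 0.2475 mm².
Volumetric flow = 151 × 0.2475 = 37.37 mm³/s.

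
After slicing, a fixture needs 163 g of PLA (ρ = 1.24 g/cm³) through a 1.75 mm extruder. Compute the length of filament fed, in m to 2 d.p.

Volume = 163 g / 1.24 g·cm⁻³ = 131.4516 cm³ = 131451.6 mm³.
A = π r² = π × 0.875² = 2.4053 mm².
L = V/A = 131451.6/2.4053 = 54650.81 mm → 54.65 m.

54.65 m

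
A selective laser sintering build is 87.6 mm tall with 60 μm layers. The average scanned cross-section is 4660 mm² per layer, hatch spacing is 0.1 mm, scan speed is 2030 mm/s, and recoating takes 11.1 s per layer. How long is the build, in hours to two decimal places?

Layer count = ceil(87.6 / 0.06) = 1460.
Per-layer scan distance: 4660 / 0.1 → 46600 mm.
Laser time per layer: 46600 / 2030 → 22.9557 s.
Time per layer: 22.9557 + 11.1 → 34.0557 s.
Total: 1460 × 34.0557 s = 49721.322 s → 13.81 hours.

13.81 hours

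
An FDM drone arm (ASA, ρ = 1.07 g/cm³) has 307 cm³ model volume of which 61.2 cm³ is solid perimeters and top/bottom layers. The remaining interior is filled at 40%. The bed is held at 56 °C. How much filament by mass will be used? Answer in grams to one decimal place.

Interior volume = 307 − 61.2 = 245.8 cm³.
Deposited infill: 0.40 × 245.8 → 98.32 cm³.
Total extruded = 61.2 + 98.32 = 159.52 cm³.
Mass = 159.52 × 1.07 = 170.6864 g.

170.7 g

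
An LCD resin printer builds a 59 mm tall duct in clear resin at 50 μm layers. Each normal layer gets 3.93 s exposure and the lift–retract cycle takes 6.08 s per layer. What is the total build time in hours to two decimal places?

3.28 hours

Number of layers: 59 / 0.05 → 1180 (rounded up).
Per-layer time = 3.93 + 6.08, so 10.01 s.
Total = 1180 × 10.01 = 11811.8 s = 3.28 hours.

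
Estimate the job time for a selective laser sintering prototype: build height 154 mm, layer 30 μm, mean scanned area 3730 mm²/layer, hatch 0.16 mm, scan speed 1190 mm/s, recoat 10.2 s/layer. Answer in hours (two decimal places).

Number of layers: 154 / 0.03 → 5134 (rounded up).
Scan path per layer = 3730 / 0.16, so 23312.5 mm.
Laser time per layer = 23312.5 / 1190, so 19.5903 s.
Layer cycle = 19.5903 + 10.2 = 29.7903 s.
Total: 5134 × 29.7903 s = 152943.4002 s → 42.48 hours.

42.48 hours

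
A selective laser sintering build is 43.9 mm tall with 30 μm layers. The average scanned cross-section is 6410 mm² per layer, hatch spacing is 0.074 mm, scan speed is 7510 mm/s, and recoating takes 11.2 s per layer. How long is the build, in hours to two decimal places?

9.25 hours

Number of layers: 43.9 / 0.03 → 1464 (rounded up).
Scan path per layer = 6410 / 0.074, so 86621.6 mm.
Laser time per layer = 86621.6 / 7510, so 11.5342 s.
Time per layer = 11.5342 + 11.2 = 22.7342 s.
1464 layers × 22.7342 s/layer = 33282.8688 s, i.e. 9.25 hours.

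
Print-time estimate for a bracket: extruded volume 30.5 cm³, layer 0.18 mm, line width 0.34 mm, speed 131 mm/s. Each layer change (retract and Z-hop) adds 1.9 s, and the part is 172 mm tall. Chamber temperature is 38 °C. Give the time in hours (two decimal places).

Extrusion cross-section = 0.18 × 0.34, so 0.0612 mm².
Total extruded path = 30500/0.0612 = 498366 mm.
Time extruding = 498366 / 131, so 3804.3 s.
Layers = ⌈172/0.18⌉ = 956.
Z-hop total = 956 × 1.9 = 1816.4 s.
Altogether 3804.3 + 1816.4 = 5620.7 s, i.e. 1.56 hours.

1.56 hours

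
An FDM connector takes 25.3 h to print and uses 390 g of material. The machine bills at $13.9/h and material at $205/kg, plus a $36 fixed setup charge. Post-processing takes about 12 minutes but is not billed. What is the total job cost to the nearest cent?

$467.62

Machine cost = 13.9 × 25.3, so $351.67.
Feedstock cost = 205 × 390/1000 = $79.95.
Adding setup: 351.67 + 79.95 + 36 → $467.62.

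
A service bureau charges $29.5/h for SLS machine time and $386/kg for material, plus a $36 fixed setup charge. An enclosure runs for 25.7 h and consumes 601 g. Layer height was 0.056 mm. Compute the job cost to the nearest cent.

Time charge: 29.5 × 25.7 → $758.15.
Material cost = 386 × 601/1000, so $231.986.
Total = 758.15 + 231.986 + 36 = 1026.136 ≈ $1026.14.

$1026.14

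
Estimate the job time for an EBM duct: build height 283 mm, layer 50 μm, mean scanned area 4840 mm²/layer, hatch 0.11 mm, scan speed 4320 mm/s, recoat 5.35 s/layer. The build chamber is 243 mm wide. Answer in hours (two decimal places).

Number of layers: 283 / 0.05 → 5660 (rounded up).
Per-layer scan distance = 4840 / 0.11 = 44000 mm.
Beam time per layer: 44000 / 4320 → 10.1852 s.
Per-layer time = 10.1852 + 5.35 = 15.5352 s.
Build time = 5660 × 15.5352 = 87929.232 s = 24.42 hours.

24.42 hours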